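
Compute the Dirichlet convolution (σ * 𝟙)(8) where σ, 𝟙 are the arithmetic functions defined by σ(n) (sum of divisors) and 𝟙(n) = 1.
(σ * 𝟙)(8) = 26

Divisors of 8: [1, 2, 4, 8]. For each d | 8:
  d = 1: σ(1) · 𝟙(8/1) = 1 · 1 = 1
  d = 2: σ(2) · 𝟙(8/2) = 3 · 1 = 3
  d = 4: σ(4) · 𝟙(8/4) = 7 · 1 = 7
  d = 8: σ(8) · 𝟙(8/8) = 15 · 1 = 15
Summing: (σ * 𝟙)(8) = 1 + 3 + 7 + 15 = 26.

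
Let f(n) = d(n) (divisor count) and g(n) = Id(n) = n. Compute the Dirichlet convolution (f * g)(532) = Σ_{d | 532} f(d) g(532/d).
(d * Id)(532) = 2079

Divisors of 532: [1, 2, 4, 7, 14, 19, 28, 38, 76, 133, 266, 532]. For each d | 532:
  d = 1: d(1) · Id(532/1) = 1 · 532 = 532
  d = 2: d(2) · Id(532/2) = 2 · 266 = 532
  d = 4: d(4) · Id(532/4) = 3 · 133 = 399
  d = 7: d(7) · Id(532/7) = 2 · 76 = 152
  d = 14: d(14) · Id(532/14) = 4 · 38 = 152
  d = 19: d(19) · Id(532/19) = 2 · 28 = 56
  d = 28: d(28) · Id(532/28) = 6 · 19 = 114
  d = 38: d(38) · Id(532/38) = 4 · 14 = 56
  d = 76: d(76) · Id(532/76) = 6 · 7 = 42
  d = 133: d(133) · Id(532/133) = 4 · 4 = 16
  d = 266: d(266) · Id(532/266) = 8 · 2 = 16
  d = 532: d(532) · Id(532/532) = 12 · 1 = 12
Summing: (d * Id)(532) = 532 + 532 + 399 + 152 + 152 + 56 + 114 + 56 + 42 + 16 + 16 + 12 = 2079.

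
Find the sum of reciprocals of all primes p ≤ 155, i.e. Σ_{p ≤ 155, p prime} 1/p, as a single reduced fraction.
Σ 1/p = 426559540131011718238816115585684956391671166781102121476137/225319534991831177328890236228992001350685163362356544091910

π(155) = 36, so the primes ≤ 155 are [2, 3, 5, 7, 11, 13, 17, 19, 23, 29, 31, 37, 41, 43, 47, 53, 59, 61, 67, 71, 73, 79, 83, 89, 97, 101, 103, 107, 109, 113, 127, 131, 137, 139, 149, 151]. Summing 1/p over these primes: 426559540131011718238816115585684956391671166781102121476137/225319534991831177328890236228992001350685163362356544091910 ≈ 1.8931. Mertens estimate ln ln(155) + 0.2615 ≈ 1.8796.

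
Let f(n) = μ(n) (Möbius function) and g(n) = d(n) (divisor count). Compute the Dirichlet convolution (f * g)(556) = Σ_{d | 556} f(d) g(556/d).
(μ * d)(556) = 1

Divisors of 556: [1, 2, 4, 139, 278, 556]. For each d | 556:
  d = 1: μ(1) · d(556/1) = 1 · 6 = 6
  d = 2: μ(2) · d(556/2) = -1 · 4 = -4
  d = 4: μ(4) · d(556/4) = 0 · 2 = 0
  d = 139: μ(139) · d(556/139) = -1 · 3 = -3
  d = 278: μ(278) · d(556/278) = 1 · 2 = 2
  d = 556: μ(556) · d(556/556) = 0 · 1 = 0
Summing: (μ * d)(556) = 6 + -4 + 0 + -3 + 2 + 0 = 1.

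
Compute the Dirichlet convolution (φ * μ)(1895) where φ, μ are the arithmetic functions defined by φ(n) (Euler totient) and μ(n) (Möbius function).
(φ * μ)(1895) = 1131

Divisors of 1895: [1, 5, 379, 1895]. For each d | 1895:
  d = 1: φ(1) · μ(1895/1) = 1 · 1 = 1
  d = 5: φ(5) · μ(1895/5) = 4 · -1 = -4
  d = 379: φ(379) · μ(1895/379) = 378 · -1 = -378
  d = 1895: φ(1895) · μ(1895/1895) = 1512 · 1 = 1512
Summing: (φ * μ)(1895) = 1 + -4 + -378 + 1512 = 1131.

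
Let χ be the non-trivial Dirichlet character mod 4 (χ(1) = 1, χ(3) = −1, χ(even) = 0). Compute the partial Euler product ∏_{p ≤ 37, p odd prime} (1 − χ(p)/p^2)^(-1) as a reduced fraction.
∏ = 136633422149134339/149104402366464000

The odd primes p ≤ 37 are [3, 5, 7, 11, 13, 17, 19, 23, 29, 31, 37]. For each, χ(p) = 1 if p ≡ 1 mod 4, χ(p) = −1 if p ≡ 3 mod 4. Taking (1 − χ(p)/p^2)^(-1) = p^2/(p^2 − χ(p)): (1 − (-1)/3^2)^(-1) · (1 − (1)/5^2)^(-1) · (1 − (-1)/7^2)^(-1) · (1 − (-1)/11^2)^(-1) · (1 − (1)/13^2)^(-1) · (1 − (1)/17^2)^(-1) · (1 − (-1)/19^2)^(-1) · (1 − (-1)/23^2)^(-1) · (1 − (1)/29^2)^(-1) · (1 − (-1)/31^2)^(-1) · (1 − (1)/37^2)^(-1) = 136633422149134339/149104402366464000.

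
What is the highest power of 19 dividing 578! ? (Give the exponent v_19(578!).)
v_19(578!) = 31

Legendre's formula: v_p(n!) = Σ_{k ≥ 1} ⌊n / p^k⌋. For p = 19, n = 578, the terms are:
  ⌊578/19^1⌋ = ⌊578/19⌋ = 30
  ⌊578/19^2⌋ = ⌊578/361⌋ = 1
(the next term ⌊578/19^3⌋ = 0, terminating the sum). Summing: v_19(578!) = 30 + 1 = 31.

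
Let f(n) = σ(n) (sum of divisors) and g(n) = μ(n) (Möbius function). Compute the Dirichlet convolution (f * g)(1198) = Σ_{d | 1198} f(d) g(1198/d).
(σ * μ)(1198) = 1198

Divisors of 1198: [1, 2, 599, 1198]. For each d | 1198:
  d = 1: σ(1) · μ(1198/1) = 1 · 1 = 1
  d = 2: σ(2) · μ(1198/2) = 3 · -1 = -3
  d = 599: σ(599) · μ(1198/599) = 600 · -1 = -600
  d = 1198: σ(1198) · μ(1198/1198) = 1800 · 1 = 1800
Summing: (σ * μ)(1198) = 1 + -3 + -600 + 1800 = 1198.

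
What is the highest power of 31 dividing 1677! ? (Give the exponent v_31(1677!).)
v_31(1677!) = 55

Legendre's formula: v_p(n!) = Σ_{k ≥ 1} ⌊n / p^k⌋. For p = 31, n = 1677, the terms are:
  ⌊1677/31^1⌋ = ⌊1677/31⌋ = 54
  ⌊1677/31^2⌋ = ⌊1677/961⌋ = 1
(the next term ⌊1677/31^3⌋ = 0, terminating the sum). Summing: v_31(1677!) = 54 + 1 = 55.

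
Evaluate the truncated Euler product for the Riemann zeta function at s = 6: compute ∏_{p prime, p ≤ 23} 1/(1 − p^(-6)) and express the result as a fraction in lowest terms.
∏ = 7921457489978054880231124911875/7786417203783354362865572118528

The primes p ≤ 23 are [2, 3, 5, 7, 11, 13, 17, 19, 23]. For each prime, (1 − 1/p^6)^(-1) = p^6 / (p^6 − 1). The product is (1 − 1/2^6)^(-1), (1 − 1/3^6)^(-1), (1 − 1/5^6)^(-1), (1 − 1/7^6)^(-1), (1 − 1/11^6)^(-1), (1 − 1/13^6)^(-1), (1 − 1/17^6)^(-1), (1 − 1/19^6)^(-1), (1 − 1/23^6)^(-1) = ∏ p^6 / (p^6 − 1) = 7921457489978054880231124911875/7786417203783354362865572118528.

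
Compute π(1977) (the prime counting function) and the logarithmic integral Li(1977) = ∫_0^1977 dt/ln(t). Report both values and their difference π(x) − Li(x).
π(1977) = 298;  Li(1977) ≈ 311.78;  π(x) − Li(x) ≈ -13.78.

Direct count of primes ≤ 1977 gives π(1977) = 298. Numerical evaluation of the logarithmic integral gives Li(1977) ≈ 311.78. The difference π(x) − Li(x) ≈ -13.78 is typically negative for small/moderate x (Li(x) overestimates), though Littlewood's theorem shows this sign changes infinitely often.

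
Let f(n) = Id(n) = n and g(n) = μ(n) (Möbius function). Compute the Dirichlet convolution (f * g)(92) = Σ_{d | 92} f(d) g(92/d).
(Id * μ)(92) = 44

Divisors of 92: [1, 2, 4, 23, 46, 92]. For each d | 92:
  d = 1: Id(1) · μ(92/1) = 1 · 0 = 0
  d = 2: Id(2) · μ(92/2) = 2 · 1 = 2
  d = 4: Id(4) · μ(92/4) = 4 · -1 = -4
  d = 23: Id(23) · μ(92/23) = 23 · 0 = 0
  d = 46: Id(46) · μ(92/46) = 46 · -1 = -46
  d = 92: Id(92) · μ(92/92) = 92 · 1 = 92
Summing: (Id * μ)(92) = 0 + 2 + -4 + 0 + -46 + 92 = 44.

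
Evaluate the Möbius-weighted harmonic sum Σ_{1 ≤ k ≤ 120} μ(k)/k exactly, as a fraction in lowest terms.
Σ μ(k)/k = -57036343158881297864991132838495688289960443/6322010928083521557629041258308732498654937398

Values of μ(k) for 1 ≤ k ≤ 120: μ(1) = 1, μ(2) = -1, μ(3) = -1, μ(5) = -1, μ(6) = 1, μ(7) = -1, μ(10) = 1, μ(11) = -1, μ(13) = -1, μ(14) = 1, μ(15) = 1, μ(17) = -1, μ(19) = -1, μ(21) = 1, μ(22) = 1, μ(23) = -1, μ(26) = 1, μ(29) = -1, μ(30) = -1, μ(31) = -1, μ(33) = 1, μ(34) = 1, μ(35) = 1, μ(37) = -1, μ(38) = 1, μ(39) = 1, μ(41) = -1, μ(42) = -1, μ(43) = -1, μ(46) = 1, μ(47) = -1, μ(51) = 1, μ(53) = -1, μ(55) = 1, μ(57) = 1, μ(58) = 1, μ(59) = -1, μ(61) = -1, μ(62) = 1, μ(65) = 1, μ(66) = -1, μ(67) = -1, μ(69) = 1, μ(70) = -1, μ(71) = -1, μ(73) = -1, μ(74) = 1, μ(77) = 1, μ(78) = -1, μ(79) = -1, μ(82) = 1, μ(83) = -1, μ(85) = 1, μ(86) = 1, μ(87) = 1, μ(89) = -1, μ(91) = 1, μ(93) = 1, μ(94) = 1, μ(95) = 1, μ(97) = -1, μ(101) = -1, μ(102) = -1, μ(103) = -1, μ(105) = -1, μ(106) = 1, μ(107) = -1, μ(109) = -1, μ(110) = -1, μ(111) = 1, μ(113) = -1, μ(114) = -1, μ(115) = 1, μ(118) = 1, μ(119) = 1, with μ = 0 on non-squarefree integers. Summing μ(k)/k for k where μ(k) ≠ 0 gives -57036343158881297864991132838495688289960443/6322010928083521557629041258308732498654937398 ≈ -0.0090. (PNT ⟺ this sum → 0 as n → ∞.)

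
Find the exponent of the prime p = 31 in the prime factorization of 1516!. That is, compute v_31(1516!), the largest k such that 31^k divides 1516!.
v_31(1516!) = 49

Legendre's formula: v_p(n!) = Σ_{k ≥ 1} ⌊n / p^k⌋. For p = 31, n = 1516, the terms are:
  ⌊1516/31^1⌋ = ⌊1516/31⌋ = 48
  ⌊1516/31^2⌋ = ⌊1516/961⌋ = 1
(the next term ⌊1516/31^3⌋ = 0, terminating the sum). Summing: v_31(1516!) = 48 + 1 = 49.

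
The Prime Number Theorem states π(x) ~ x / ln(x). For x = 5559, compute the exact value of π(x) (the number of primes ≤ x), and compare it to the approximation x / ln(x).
π(5559) = 733;  x/ln(x) ≈ 644.66;  relative error ≈ 12.05%.

Directly count primes up to 5559: π(5559) = 733. The PNT approximation gives 5559/ln(5559) ≈ 5559/8.62317 ≈ 644.66. Relative error (π(x) − x/ln(x)) / π(x) ≈ 12.05%; the approximation is known to undercount slightly (Li(x) is a better estimate).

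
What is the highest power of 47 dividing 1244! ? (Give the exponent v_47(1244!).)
v_47(1244!) = 26

Legendre's formula: v_p(n!) = Σ_{k ≥ 1} ⌊n / p^k⌋. For p = 47, n = 1244, the terms are:
  ⌊1244/47^1⌋ = ⌊1244/47⌋ = 26
(the next term ⌊1244/47^2⌋ = 0, terminating the sum). Summing: v_47(1244!) = 26 = 26.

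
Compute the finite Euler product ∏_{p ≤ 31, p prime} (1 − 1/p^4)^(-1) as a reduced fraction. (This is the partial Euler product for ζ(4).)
∏ = 44480956869217573792253389310087/41097743855049154662236160000000

The primes p ≤ 31 are [2, 3, 5, 7, 11, 13, 17, 19, 23, 29, 31]. For each prime, (1 − 1/p^4)^(-1) = p^4 / (p^4 − 1). The product is (1 − 1/2^4)^(-1), (1 − 1/3^4)^(-1), (1 − 1/5^4)^(-1), (1 − 1/7^4)^(-1), (1 − 1/11^4)^(-1), (1 − 1/13^4)^(-1), (1 − 1/17^4)^(-1), (1 − 1/19^4)^(-1), (1 − 1/23^4)^(-1), (1 − 1/29^4)^(-1), (1 − 1/31^4)^(-1) = ∏ p^4 / (p^4 − 1) = 44480956869217573792253389310087/41097743855049154662236160000000.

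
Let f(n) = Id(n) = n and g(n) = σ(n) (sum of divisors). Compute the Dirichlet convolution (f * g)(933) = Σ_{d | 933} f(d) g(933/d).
(Id * σ)(933) = 4361

Divisors of 933: [1, 3, 311, 933]. For each d | 933:
  d = 1: Id(1) · σ(933/1) = 1 · 1248 = 1248
  d = 3: Id(3) · σ(933/3) = 3 · 312 = 936
  d = 311: Id(311) · σ(933/311) = 311 · 4 = 1244
  d = 933: Id(933) · σ(933/933) = 933 · 1 = 933
Summing: (Id * σ)(933) = 1248 + 936 + 1244 + 933 = 4361.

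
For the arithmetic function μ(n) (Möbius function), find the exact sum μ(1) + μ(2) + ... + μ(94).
Σ_{n ≤ 94} μ(n) = 1

Compute μ(n) for each 1 ≤ n ≤ 94: μ(1) = 1, μ(2) = -1, μ(3) = -1, μ(4) = 0, μ(5) = -1, μ(6) = 1, μ(7) = -1, μ(8) = 0, μ(9) = 0, μ(10) = 1, μ(11) = -1, μ(12) = 0, μ(13) = -1, μ(14) = 1, μ(15) = 1, μ(16) = 0, μ(17) = -1, μ(18) = 0, μ(19) = -1, μ(20) = 0, μ(21) = 1, μ(22) = 1, μ(23) = -1, μ(24) = 0, μ(25) = 0, μ(26) = 1, μ(27) = 0, μ(28) = 0, μ(29) = -1, μ(30) = -1, μ(31) = -1, μ(32) = 0, μ(33) = 1, μ(34) = 1, μ(35) = 1, μ(36) = 0, μ(37) = -1, μ(38) = 1, μ(39) = 1, μ(40) = 0, μ(41) = -1, μ(42) = -1, μ(43) = -1, μ(44) = 0, μ(45) = 0, μ(46) = 1, μ(47) = -1, μ(48) = 0, μ(49) = 0, μ(50) = 0, μ(51) = 1, μ(52) = 0, μ(53) = -1, μ(54) = 0, μ(55) = 1, μ(56) = 0, μ(57) = 1, μ(58) = 1, μ(59) = -1, μ(60) = 0, μ(61) = -1, μ(62) = 1, μ(63) = 0, μ(64) = 0, μ(65) = 1, μ(66) = -1, μ(67) = -1, μ(68) = 0, μ(69) = 1, μ(70) = -1, μ(71) = -1, μ(72) = 0, μ(73) = -1, μ(74) = 1, μ(75) = 0, μ(76) = 0, μ(77) = 1, μ(78) = -1, μ(79) = -1, μ(80) = 0, μ(81) = 0, μ(82) = 1, μ(83) = -1, μ(84) = 0, μ(85) = 1, μ(86) = 1, μ(87) = 1, μ(88) = 0, μ(89) = -1, μ(90) = 0, μ(91) = 1, μ(92) = 0, μ(93) = 1, μ(94) = 1. Summing all 94 values: 1. (Mertens function M(x) = Σ_{n ≤ x} μ(n); on average M(x) should be small (PNT ⟺ M(x) = o(x)).)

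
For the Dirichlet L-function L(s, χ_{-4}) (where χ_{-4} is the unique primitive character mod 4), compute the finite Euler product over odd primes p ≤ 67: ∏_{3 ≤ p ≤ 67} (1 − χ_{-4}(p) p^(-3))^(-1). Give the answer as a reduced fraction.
∏ = 497044101252700953274063170881740849527845657594881/512972994773739111227016105418519405174088647311360

The odd primes p ≤ 67 are [3, 5, 7, 11, 13, 17, 19, 23, 29, 31, 37, 41, 43, 47, 53, 59, 61, 67]. For each, χ(p) = 1 if p ≡ 1 mod 4, χ(p) = −1 if p ≡ 3 mod 4. Taking (1 − χ(p)/p^3)^(-1) = p^3/(p^3 − χ(p)): (1 − (-1)/3^3)^(-1) · (1 − (1)/5^3)^(-1) · (1 − (-1)/7^3)^(-1) · (1 − (-1)/11^3)^(-1) · (1 − (1)/13^3)^(-1) · (1 − (1)/17^3)^(-1) · (1 − (-1)/19^3)^(-1) · (1 − (-1)/23^3)^(-1) · (1 − (1)/29^3)^(-1) · (1 − (-1)/31^3)^(-1) · (1 − (1)/37^3)^(-1) · (1 − (1)/41^3)^(-1) · (1 − (-1)/43^3)^(-1) · (1 − (-1)/47^3)^(-1) · (1 − (1)/53^3)^(-1) · (1 − (-1)/59^3)^(-1) · (1 − (1)/61^3)^(-1) · (1 − (-1)/67^3)^(-1) = 497044101252700953274063170881740849527845657594881/512972994773739111227016105418519405174088647311360.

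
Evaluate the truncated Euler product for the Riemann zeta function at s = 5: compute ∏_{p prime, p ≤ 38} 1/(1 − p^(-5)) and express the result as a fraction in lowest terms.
∏ = 132487865367718741281556988782580603348847966827605/127769623698019954360176628845208514576475652988928

The primes p ≤ 38 are [2, 3, 5, 7, 11, 13, 17, 19, 23, 29, 31, 37]. For each prime, (1 − 1/p^5)^(-1) = p^5 / (p^5 − 1). The product is (1 − 1/2^5)^(-1), (1 − 1/3^5)^(-1), (1 − 1/5^5)^(-1), (1 − 1/7^5)^(-1), (1 − 1/11^5)^(-1), (1 − 1/13^5)^(-1), (1 − 1/17^5)^(-1), (1 − 1/19^5)^(-1), (1 − 1/23^5)^(-1), (1 − 1/29^5)^(-1), (1 − 1/31^5)^(-1), (1 − 1/37^5)^(-1) = ∏ p^5 / (p^5 − 1) = 132487865367718741281556988782580603348847966827605/127769623698019954360176628845208514576475652988928.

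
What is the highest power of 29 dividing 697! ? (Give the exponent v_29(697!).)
v_29(697!) = 24

Legendre's formula: v_p(n!) = Σ_{k ≥ 1} ⌊n / p^k⌋. For p = 29, n = 697, the terms are:
  ⌊697/29^1⌋ = ⌊697/29⌋ = 24
(the next term ⌊697/29^2⌋ = 0, terminating the sum). Summing: v_29(697!) = 24 = 24.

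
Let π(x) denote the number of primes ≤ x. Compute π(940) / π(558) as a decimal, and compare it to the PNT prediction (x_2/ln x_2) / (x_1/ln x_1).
π(940)/π(558) = 159/102 ≈ 1.5588;  PNT prediction ≈ 1.5563.

π(558) = 102 and π(940) = 159, so π(940)/π(558) ≈ 1.5588. The PNT-predicted ratio is (940/ln(940)) / (558/ln(558)) ≈ 1.5563. The two agree to within a few percent, as expected.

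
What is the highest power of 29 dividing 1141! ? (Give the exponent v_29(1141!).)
v_29(1141!) = 40

Legendre's formula: v_p(n!) = Σ_{k ≥ 1} ⌊n / p^k⌋. For p = 29, n = 1141, the terms are:
  ⌊1141/29^1⌋ = ⌊1141/29⌋ = 39
  ⌊1141/29^2⌋ = ⌊1141/841⌋ = 1
(the next term ⌊1141/29^3⌋ = 0, terminating the sum). Summing: v_29(1141!) = 39 + 1 = 40.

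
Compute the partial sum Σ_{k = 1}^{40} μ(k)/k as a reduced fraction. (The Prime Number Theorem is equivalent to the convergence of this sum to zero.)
Σ μ(k)/k = 124873406579/2473579378270

Values of μ(k) for 1 ≤ k ≤ 40: μ(1) = 1, μ(2) = -1, μ(3) = -1, μ(5) = -1, μ(6) = 1, μ(7) = -1, μ(10) = 1, μ(11) = -1, μ(13) = -1, μ(14) = 1, μ(15) = 1, μ(17) = -1, μ(19) = -1, μ(21) = 1, μ(22) = 1, μ(23) = -1, μ(26) = 1, μ(29) = -1, μ(30) = -1, μ(31) = -1, μ(33) = 1, μ(34) = 1, μ(35) = 1, μ(37) = -1, μ(38) = 1, μ(39) = 1, with μ = 0 on non-squarefree integers. Summing μ(k)/k for k where μ(k) ≠ 0 gives 124873406579/2473579378270 ≈ 0.0505. (PNT ⟺ this sum → 0 as n → ∞.)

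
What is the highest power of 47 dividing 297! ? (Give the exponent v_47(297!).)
v_47(297!) = 6

Legendre's formula: v_p(n!) = Σ_{k ≥ 1} ⌊n / p^k⌋. For p = 47, n = 297, the terms are:
  ⌊297/47^1⌋ = ⌊297/47⌋ = 6
(the next term ⌊297/47^2⌋ = 0, terminating the sum). Summing: v_47(297!) = 6 = 6.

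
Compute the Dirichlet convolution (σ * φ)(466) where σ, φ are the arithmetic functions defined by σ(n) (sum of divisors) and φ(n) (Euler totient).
(σ * φ)(466) = 1864

Divisors of 466: [1, 2, 233, 466]. For each d | 466:
  d = 1: σ(1) · φ(466/1) = 1 · 232 = 232
  d = 2: σ(2) · φ(466/2) = 3 · 232 = 696
  d = 233: σ(233) · φ(466/233) = 234 · 1 = 234
  d = 466: σ(466) · φ(466/466) = 702 · 1 = 702
Summing: (σ * φ)(466) = 232 + 696 + 234 + 702 = 1864.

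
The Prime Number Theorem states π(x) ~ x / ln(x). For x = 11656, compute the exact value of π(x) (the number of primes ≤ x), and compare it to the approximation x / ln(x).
π(11656) = 1399;  x/ln(x) ≈ 1244.82;  relative error ≈ 11.02%.

Directly count primes up to 11656: π(11656) = 1399. The PNT approximation gives 11656/ln(11656) ≈ 11656/9.36358 ≈ 1244.82. Relative error (π(x) − x/ln(x)) / π(x) ≈ 11.02%; the approximation is known to undercount slightly (Li(x) is a better estimate).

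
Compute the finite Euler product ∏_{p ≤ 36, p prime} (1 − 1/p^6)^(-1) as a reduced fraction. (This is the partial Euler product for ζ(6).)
∏ = 21845630847366461901783214359247811231609675/21473219492121468455585352466296495056879616

The primes p ≤ 36 are [2, 3, 5, 7, 11, 13, 17, 19, 23, 29, 31]. For each prime, (1 − 1/p^6)^(-1) = p^6 / (p^6 − 1). The product is (1 − 1/2^6)^(-1), (1 − 1/3^6)^(-1), (1 − 1/5^6)^(-1), (1 − 1/7^6)^(-1), (1 − 1/11^6)^(-1), (1 − 1/13^6)^(-1), (1 − 1/17^6)^(-1), (1 − 1/19^6)^(-1), (1 − 1/23^6)^(-1), (1 − 1/29^6)^(-1), (1 − 1/31^6)^(-1) = ∏ p^6 / (p^6 − 1) = 21845630847366461901783214359247811231609675/21473219492121468455585352466296495056879616.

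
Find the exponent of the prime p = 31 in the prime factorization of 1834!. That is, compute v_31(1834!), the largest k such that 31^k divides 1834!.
v_31(1834!) = 60

Legendre's formula: v_p(n!) = Σ_{k ≥ 1} ⌊n / p^k⌋. For p = 31, n = 1834, the terms are:
  ⌊1834/31^1⌋ = ⌊1834/31⌋ = 59
  ⌊1834/31^2⌋ = ⌊1834/961⌋ = 1
(the next term ⌊1834/31^3⌋ = 0, terminating the sum). Summing: v_31(1834!) = 59 + 1 = 60.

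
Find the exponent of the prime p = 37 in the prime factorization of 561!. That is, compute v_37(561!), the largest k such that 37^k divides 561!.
v_37(561!) = 15

Legendre's formula: v_p(n!) = Σ_{k ≥ 1} ⌊n / p^k⌋. For p = 37, n = 561, the terms are:
  ⌊561/37^1⌋ = ⌊561/37⌋ = 15
(the next term ⌊561/37^2⌋ = 0, terminating the sum). Summing: v_37(561!) = 15 = 15.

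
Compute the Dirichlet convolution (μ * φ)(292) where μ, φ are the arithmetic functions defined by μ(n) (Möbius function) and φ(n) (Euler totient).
(μ * φ)(292) = 71

Divisors of 292: [1, 2, 4, 73, 146, 292]. For each d | 292:
  d = 1: μ(1) · φ(292/1) = 1 · 144 = 144
  d = 2: μ(2) · φ(292/2) = -1 · 72 = -72
  d = 4: μ(4) · φ(292/4) = 0 · 72 = 0
  d = 73: μ(73) · φ(292/73) = -1 · 2 = -2
  d = 146: μ(146) · φ(292/146) = 1 · 1 = 1
  d = 292: μ(292) · φ(292/292) = 0 · 1 = 0
Summing: (μ * φ)(292) = 144 + -72 + 0 + -2 + 1 + 0 = 71.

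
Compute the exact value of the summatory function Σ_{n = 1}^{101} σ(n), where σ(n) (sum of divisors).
Σ_{n ≤ 101} σ(n) = 8401

Compute σ(n) for each 1 ≤ n ≤ 101: σ(1) = 1, σ(2) = 3, σ(3) = 4, σ(4) = 7, σ(5) = 6, σ(6) = 12, σ(7) = 8, σ(8) = 15, σ(9) = 13, σ(10) = 18, σ(11) = 12, σ(12) = 28, σ(13) = 14, σ(14) = 24, σ(15) = 24, σ(16) = 31, σ(17) = 18, σ(18) = 39, σ(19) = 20, σ(20) = 42, σ(21) = 32, σ(22) = 36, σ(23) = 24, σ(24) = 60, σ(25) = 31, σ(26) = 42, σ(27) = 40, σ(28) = 56, σ(29) = 30, σ(30) = 72, σ(31) = 32, σ(32) = 63, σ(33) = 48, σ(34) = 54, σ(35) = 48, σ(36) = 91, σ(37) = 38, σ(38) = 60, σ(39) = 56, σ(40) = 90, σ(41) = 42, σ(42) = 96, σ(43) = 44, σ(44) = 84, σ(45) = 78, σ(46) = 72, σ(47) = 48, σ(48) = 124, σ(49) = 57, σ(50) = 93, σ(51) = 72, σ(52) = 98, σ(53) = 54, σ(54) = 120, σ(55) = 72, σ(56) = 120, σ(57) = 80, σ(58) = 90, σ(59) = 60, σ(60) = 168, σ(61) = 62, σ(62) = 96, σ(63) = 104, σ(64) = 127, σ(65) = 84, σ(66) = 144, σ(67) = 68, σ(68) = 126, σ(69) = 96, σ(70) = 144, σ(71) = 72, σ(72) = 195, σ(73) = 74, σ(74) = 114, σ(75) = 124, σ(76) = 140, σ(77) = 96, σ(78) = 168, σ(79) = 80, σ(80) = 186, σ(81) = 121, σ(82) = 126, σ(83) = 84, σ(84) = 224, σ(85) = 108, σ(86) = 132, σ(87) = 120, σ(88) = 180, σ(89) = 90, σ(90) = 234, σ(91) = 112, σ(92) = 168, σ(93) = 128, σ(94) = 144, σ(95) = 120, σ(96) = 252, σ(97) = 98, σ(98) = 171, σ(99) = 156, σ(100) = 217, σ(101) = 102. Summing all 101 values: 8401. (Average order: Σ_{n ≤ x} σ(n) ~ (π²/12) x². For x = 101, (π²/12)·101² ≈ 8389.99.)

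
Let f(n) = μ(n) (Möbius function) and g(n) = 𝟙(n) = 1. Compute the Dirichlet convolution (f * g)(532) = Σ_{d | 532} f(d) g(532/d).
(μ * 𝟙)(532) = 0

Divisors of 532: [1, 2, 4, 7, 14, 19, 28, 38, 76, 133, 266, 532]. For each d | 532:
  d = 1: μ(1) · 𝟙(532/1) = 1 · 1 = 1
  d = 2: μ(2) · 𝟙(532/2) = -1 · 1 = -1
  d = 4: μ(4) · 𝟙(532/4) = 0 · 1 = 0
  d = 7: μ(7) · 𝟙(532/7) = -1 · 1 = -1
  d = 14: μ(14) · 𝟙(532/14) = 1 · 1 = 1
  d = 19: μ(19) · 𝟙(532/19) = -1 · 1 = -1
  d = 28: μ(28) · 𝟙(532/28) = 0 · 1 = 0
  d = 38: μ(38) · 𝟙(532/38) = 1 · 1 = 1
  d = 76: μ(76) · 𝟙(532/76) = 0 · 1 = 0
  d = 133: μ(133) · 𝟙(532/133) = 1 · 1 = 1
  d = 266: μ(266) · 𝟙(532/266) = -1 · 1 = -1
  d = 532: μ(532) · 𝟙(532/532) = 0 · 1 = 0
Summing: (μ * 𝟙)(532) = 1 + -1 + 0 + -1 + 1 + -1 + 0 + 1 + 0 + 1 + -1 + 0 = 0.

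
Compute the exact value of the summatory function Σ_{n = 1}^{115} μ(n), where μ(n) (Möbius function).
Σ_{n ≤ 115} μ(n) = -5

Compute μ(n) for each 1 ≤ n ≤ 115: μ(1) = 1, μ(2) = -1, μ(3) = -1, μ(4) = 0, μ(5) = -1, μ(6) = 1, μ(7) = -1, μ(8) = 0, μ(9) = 0, μ(10) = 1, μ(11) = -1, μ(12) = 0, μ(13) = -1, μ(14) = 1, μ(15) = 1, μ(16) = 0, μ(17) = -1, μ(18) = 0, μ(19) = -1, μ(20) = 0, μ(21) = 1, μ(22) = 1, μ(23) = -1, μ(24) = 0, μ(25) = 0, μ(26) = 1, μ(27) = 0, μ(28) = 0, μ(29) = -1, μ(30) = -1, μ(31) = -1, μ(32) = 0, μ(33) = 1, μ(34) = 1, μ(35) = 1, μ(36) = 0, μ(37) = -1, μ(38) = 1, μ(39) = 1, μ(40) = 0, μ(41) = -1, μ(42) = -1, μ(43) = -1, μ(44) = 0, μ(45) = 0, μ(46) = 1, μ(47) = -1, μ(48) = 0, μ(49) = 0, μ(50) = 0, μ(51) = 1, μ(52) = 0, μ(53) = -1, μ(54) = 0, μ(55) = 1, μ(56) = 0, μ(57) = 1, μ(58) = 1, μ(59) = -1, μ(60) = 0, μ(61) = -1, μ(62) = 1, μ(63) = 0, μ(64) = 0, μ(65) = 1, μ(66) = -1, μ(67) = -1, μ(68) = 0, μ(69) = 1, μ(70) = -1, μ(71) = -1, μ(72) = 0, μ(73) = -1, μ(74) = 1, μ(75) = 0, μ(76) = 0, μ(77) = 1, μ(78) = -1, μ(79) = -1, μ(80) = 0, μ(81) = 0, μ(82) = 1, μ(83) = -1, μ(84) = 0, μ(85) = 1, μ(86) = 1, μ(87) = 1, μ(88) = 0, μ(89) = -1, μ(90) = 0, μ(91) = 1, μ(92) = 0, μ(93) = 1, μ(94) = 1, μ(95) = 1, μ(96) = 0, μ(97) = -1, μ(98) = 0, μ(99) = 0, μ(100) = 0, μ(101) = -1, μ(102) = -1, μ(103) = -1, μ(104) = 0, μ(105) = -1, μ(106) = 1, μ(107) = -1, μ(108) = 0, μ(109) = -1, μ(110) = -1, μ(111) = 1, μ(112) = 0, μ(113) = -1, μ(114) = -1, μ(115) = 1. Summing all 115 values: -5. (Mertens function M(x) = Σ_{n ≤ x} μ(n); on average M(x) should be small (PNT ⟺ M(x) = o(x)).)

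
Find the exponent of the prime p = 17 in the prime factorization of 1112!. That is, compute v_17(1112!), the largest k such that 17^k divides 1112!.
v_17(1112!) = 68

Legendre's formula: v_p(n!) = Σ_{k ≥ 1} ⌊n / p^k⌋. For p = 17, n = 1112, the terms are:
  ⌊1112/17^1⌋ = ⌊1112/17⌋ = 65
  ⌊1112/17^2⌋ = ⌊1112/289⌋ = 3
(the next term ⌊1112/17^3⌋ = 0, terminating the sum). Summing: v_17(1112!) = 65 + 3 = 68.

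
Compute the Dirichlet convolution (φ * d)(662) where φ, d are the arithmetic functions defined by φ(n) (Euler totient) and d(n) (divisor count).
(φ * d)(662) = 996

Divisors of 662: [1, 2, 331, 662]. For each d | 662:
  d = 1: φ(1) · d(662/1) = 1 · 4 = 4
  d = 2: φ(2) · d(662/2) = 1 · 2 = 2
  d = 331: φ(331) · d(662/331) = 330 · 2 = 660
  d = 662: φ(662) · d(662/662) = 330 · 1 = 330
Summing: (φ * d)(662) = 4 + 2 + 660 + 330 = 996.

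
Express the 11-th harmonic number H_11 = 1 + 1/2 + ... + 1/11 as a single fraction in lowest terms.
H_11 = 83711/27720

Direct summation: H_11 = 1 + 1/2 + ... + 1/11. The least common denominator is lcm(1, ..., 11) = 27720; over this denominator the numerator is 27720 + 13860 + 9240 + 6930 + 5544 + 4620 + 3960 + 3465 + 3080 + 2772 + 2520 = 83711, so H_11 = 83711/27720 (already in lowest terms) ≈ 3.01988. (The PNT-adjacent estimate ln(11) + γ ≈ 2.97511 matches within O(1/n).)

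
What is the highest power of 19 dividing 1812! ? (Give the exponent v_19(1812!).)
v_19(1812!) = 100

Legendre's formula: v_p(n!) = Σ_{k ≥ 1} ⌊n / p^k⌋. For p = 19, n = 1812, the terms are:
  ⌊1812/19^1⌋ = ⌊1812/19⌋ = 95
  ⌊1812/19^2⌋ = ⌊1812/361⌋ = 5
(the next term ⌊1812/19^3⌋ = 0, terminating the sum). Summing: v_19(1812!) = 95 + 5 = 100.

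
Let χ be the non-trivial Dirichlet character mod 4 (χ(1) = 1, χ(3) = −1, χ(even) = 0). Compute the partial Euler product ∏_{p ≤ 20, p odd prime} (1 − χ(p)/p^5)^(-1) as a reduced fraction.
∏ = 8959395755957897476417566375/8993950909687588250159808512

The odd primes p ≤ 20 are [3, 5, 7, 11, 13, 17, 19]. For each, χ(p) = 1 if p ≡ 1 mod 4, χ(p) = −1 if p ≡ 3 mod 4. Taking (1 − χ(p)/p^5)^(-1) = p^5/(p^5 − χ(p)): (1 − (-1)/3^5)^(-1) · (1 − (1)/5^5)^(-1) · (1 − (-1)/7^5)^(-1) · (1 − (-1)/11^5)^(-1) · (1 − (1)/13^5)^(-1) · (1 − (1)/17^5)^(-1) · (1 − (-1)/19^5)^(-1) = 8959395755957897476417566375/8993950909687588250159808512.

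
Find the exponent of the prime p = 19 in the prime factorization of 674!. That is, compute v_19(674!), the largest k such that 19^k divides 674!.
v_19(674!) = 36

Legendre's formula: v_p(n!) = Σ_{k ≥ 1} ⌊n / p^k⌋. For p = 19, n = 674, the terms are:
  ⌊674/19^1⌋ = ⌊674/19⌋ = 35
  ⌊674/19^2⌋ = ⌊674/361⌋ = 1
(the next term ⌊674/19^3⌋ = 0, terminating the sum). Summing: v_19(674!) = 35 + 1 = 36.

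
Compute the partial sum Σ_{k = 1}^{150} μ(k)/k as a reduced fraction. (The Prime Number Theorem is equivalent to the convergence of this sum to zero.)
Σ μ(k)/k = 6595680120984975873251486071642506311068428581824310097/497394116979759773352958578871947022849194621108954843470

Values of μ(k) for 1 ≤ k ≤ 150: μ(1) = 1, μ(2) = -1, μ(3) = -1, μ(5) = -1, μ(6) = 1, μ(7) = -1, μ(10) = 1, μ(11) = -1, μ(13) = -1, μ(14) = 1, μ(15) = 1, μ(17) = -1, μ(19) = -1, μ(21) = 1, μ(22) = 1, μ(23) = -1, μ(26) = 1, μ(29) = -1, μ(30) = -1, μ(31) = -1, μ(33) = 1, μ(34) = 1, μ(35) = 1, μ(37) = -1, μ(38) = 1, μ(39) = 1, μ(41) = -1, μ(42) = -1, μ(43) = -1, μ(46) = 1, μ(47) = -1, μ(51) = 1, μ(53) = -1, μ(55) = 1, μ(57) = 1, μ(58) = 1, μ(59) = -1, μ(61) = -1, μ(62) = 1, μ(65) = 1, μ(66) = -1, μ(67) = -1, μ(69) = 1, μ(70) = -1, μ(71) = -1, μ(73) = -1, μ(74) = 1, μ(77) = 1, μ(78) = -1, μ(79) = -1, μ(82) = 1, μ(83) = -1, μ(85) = 1, μ(86) = 1, μ(87) = 1, μ(89) = -1, μ(91) = 1, μ(93) = 1, μ(94) = 1, μ(95) = 1, μ(97) = -1, μ(101) = -1, μ(102) = -1, μ(103) = -1, μ(105) = -1, μ(106) = 1, μ(107) = -1, μ(109) = -1, μ(110) = -1, μ(111) = 1, μ(113) = -1, μ(114) = -1, μ(115) = 1, μ(118) = 1, μ(119) = 1, μ(122) = 1, μ(123) = 1, μ(127) = -1, μ(129) = 1, μ(130) = -1, μ(131) = -1, μ(133) = 1, μ(134) = 1, μ(137) = -1, μ(138) = -1, μ(139) = -1, μ(141) = 1, μ(142) = 1, μ(143) = 1, μ(145) = 1, μ(146) = 1, μ(149) = -1, with μ = 0 on non-squarefree integers. Summing μ(k)/k for k where μ(k) ≠ 0 gives 6595680120984975873251486071642506311068428581824310097/497394116979759773352958578871947022849194621108954843470 ≈ 0.0133. (PNT ⟺ this sum → 0 as n → ∞.)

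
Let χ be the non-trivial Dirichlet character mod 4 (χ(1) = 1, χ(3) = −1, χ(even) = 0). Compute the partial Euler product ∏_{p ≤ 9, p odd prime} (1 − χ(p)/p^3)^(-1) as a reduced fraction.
∏ = 165375/170624

The odd primes p ≤ 9 are [3, 5, 7]. For each, χ(p) = 1 if p ≡ 1 mod 4, χ(p) = −1 if p ≡ 3 mod 4. Taking (1 − χ(p)/p^3)^(-1) = p^3/(p^3 − χ(p)): (1 − (-1)/3^3)^(-1) · (1 − (1)/5^3)^(-1) · (1 − (-1)/7^3)^(-1) = 165375/170624.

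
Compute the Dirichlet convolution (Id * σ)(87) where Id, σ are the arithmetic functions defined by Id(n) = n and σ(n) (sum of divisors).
(Id * σ)(87) = 413

Divisors of 87: [1, 3, 29, 87]. For each d | 87:
  d = 1: Id(1) · σ(87/1) = 1 · 120 = 120
  d = 3: Id(3) · σ(87/3) = 3 · 30 = 90
  d = 29: Id(29) · σ(87/29) = 29 · 4 = 116
  d = 87: Id(87) · σ(87/87) = 87 · 1 = 87
Summing: (Id * σ)(87) = 120 + 90 + 116 + 87 = 413.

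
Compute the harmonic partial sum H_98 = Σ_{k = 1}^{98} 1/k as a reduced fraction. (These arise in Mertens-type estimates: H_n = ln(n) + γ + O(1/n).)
H_98 = 360264457021270114060513483605065190394007/69720375229712477164533808935312303556800

Direct summation: H_98 = 1 + 1/2 + ... + 1/98. The least common denominator is lcm(1, ..., 98) = 69720375229712477164533808935312303556800; over this denominator the numerator is 69720375229712477164533808935312303556800 + 34860187614856238582266904467656151778400 + 23240125076570825721511269645104101185600 + 17430093807428119291133452233828075889200 + 13944075045942495432906761787062460711360 + 11620062538285412860755634822552050592800 + 9960053604244639594933401276473186222400 + 8715046903714059645566726116914037944600 + 7746708358856941907170423215034700395200 + 6972037522971247716453380893531230355680 + 6338215929973861560412164448664754868800 + 5810031269142706430377817411276025296400 + 5363105786900959781887216071947100273600 + 4980026802122319797466700638236593111200 + 4648025015314165144302253929020820237120 + 4357523451857029822783363058457018972300 + 4101198542924263362619635819724253150400 + 3873354179428470953585211607517350197600 + 3669493433142761956028095207121700187200 + 3486018761485623858226690446765615177840 + 3320017868081546531644467092157728740800 + 3169107964986930780206082224332377434400 + 3031320662161412050631904736317926241600 + 2905015634571353215188908705638012648200 + 2788815009188499086581352357412492142272 + 2681552893450479890943608035973550136800 + 2582236119618980635723474405011566798400 + 2490013401061159898733350319118296555600 + 2404150869990085419466683066734907019200 + 2324012507657082572151126964510410118560 + 2249044362248789585952703514042332372800 + 2178761725928514911391681529228509486150 + 2112738643324620520137388149554918289600 + 2050599271462131681309817909862126575200 + 1992010720848927918986680255294637244480 + 1936677089714235476792605803758675098800 + 1884334465667904788230643484738170366400 + 1834746716571380978014047603560850093600 + 1787701928966986593962405357315700091200 + 1743009380742811929113345223382807588920 + 1700496956822255540598385583788104964800 + 1660008934040773265822233546078864370400 + 1621404075109592492198460672914239617600 + 1584553982493465390103041112166188717200 + 1549341671771388381434084643006940079040 + 1515660331080706025315952368158963120800 + 1483412238930052705628378913517283054400 + 1452507817285676607594454352819006324100 + 1422864800606377084990485896639026603200 + 1394407504594249543290676178706246071136 + 1367066180974754454206545273241417716800 + 1340776446725239945471804017986775068400 + 1315478777919103342727052998779477425600 + 1291118059809490317861737202505783399200 + 1267643185994772312082432889732950973760 + 1245006700530579949366675159559148277800 + 1223164477714253985342698402373900062400 + 1202075434995042709733341533367453509600 + 1181701275079872494314132354835801755200 + 1162006253828541286075563482255205059280 + 1142956970978893068271046048119873828800 + 1124522181124394792976351757021166186400 + 1106672622693848843881489030719242913600 + 1089380862964257455695840764614254743075 + 1072621157380191956377443214389420054720 + 1056369321662310260068694074777459144800 + 1040602615368842942754235954258392590400 + 1025299635731065840654908954931063287600 + 1010440220720470683543968245439308747200 + 996005360424463959493340127647318622240 + 981977115911443340345546604722708500800 + 968338544857117738396302901879337549400 + 955073633283732563897723410072771281600 + 942167232833952394115321742369085183200 + 929605003062833028860450785804164047424 + 917373358285690489007023801780425046800 + 905459418567694508630309206952107838400 + 893850964483493296981202678657850045600 + 882536395312816166639668467535598779200 + 871504690371405964556672611691403794460 + 860745373206326878574491468337188932800 + 850248478411127770299192791894052482400 + 840004520839909363428118179943521729600 + 830004467020386632911116773039432185200 + 820239708584852672523927163944850630080 + 810702037554796246099230336457119808800 + 801383623330028473155561022244969006400 + 792276991246732695051520556083094358600 + 783375002581039069264424819497891051200 + 774670835885694190717042321503470039520 + 766157969557279968841030867421014324800 + 757830165540353012657976184079481560400 + 749681454082929861984234504680777457600 + 741706119465026352814189456758641527200 + 733898686628552391205619041424340037440 + 726253908642838303797227176409503162050 + 718766754945489455304472257065075294400 + 711432400303188542495242948319513301600 = 360264457021270114060513483605065190394007, so H_98 = 360264457021270114060513483605065190394007/69720375229712477164533808935312303556800 (already in lowest terms) ≈ 5.16728. (The PNT-adjacent estimate ln(98) + γ ≈ 5.16218 matches within O(1/n).)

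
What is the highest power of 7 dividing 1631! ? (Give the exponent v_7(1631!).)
v_7(1631!) = 270

Legendre's formula: v_p(n!) = Σ_{k ≥ 1} ⌊n / p^k⌋. For p = 7, n = 1631, the terms are:
  ⌊1631/7^1⌋ = ⌊1631/7⌋ = 233
  ⌊1631/7^2⌋ = ⌊1631/49⌋ = 33
  ⌊1631/7^3⌋ = ⌊1631/343⌋ = 4
(the next term ⌊1631/7^4⌋ = 0, terminating the sum). Summing: v_7(1631!) = 233 + 33 + 4 = 270.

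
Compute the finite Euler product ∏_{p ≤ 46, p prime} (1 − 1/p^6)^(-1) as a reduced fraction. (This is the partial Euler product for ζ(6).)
∏ = 58415599349237689613444204788995855063746535337692192433390985/57419764821752678419559868369284941010851064169028064391462912

The primes p ≤ 46 are [2, 3, 5, 7, 11, 13, 17, 19, 23, 29, 31, 37, 41, 43]. For each prime, (1 − 1/p^6)^(-1) = p^6 / (p^6 − 1). The product is (1 − 1/2^6)^(-1), (1 − 1/3^6)^(-1), (1 − 1/5^6)^(-1), (1 − 1/7^6)^(-1), (1 − 1/11^6)^(-1), (1 − 1/13^6)^(-1), (1 − 1/17^6)^(-1), (1 − 1/19^6)^(-1), (1 − 1/23^6)^(-1), (1 − 1/29^6)^(-1), (1 − 1/31^6)^(-1), (1 − 1/37^6)^(-1), (1 − 1/41^6)^(-1), (1 − 1/43^6)^(-1) = ∏ p^6 / (p^6 − 1) = 58415599349237689613444204788995855063746535337692192433390985/57419764821752678419559868369284941010851064169028064391462912.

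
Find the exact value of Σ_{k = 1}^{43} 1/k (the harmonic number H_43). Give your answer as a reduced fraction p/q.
H_43 = 532145396070491417/122332313750680800

Direct summation: H_43 = 1 + 1/2 + ... + 1/43. The least common denominator is lcm(1, ..., 43) = 9419588158802421600; over this denominator the numerator is 9419588158802421600 + 4709794079401210800 + 3139862719600807200 + 2354897039700605400 + 1883917631760484320 + 1569931359800403600 + 1345655451257488800 + 1177448519850302700 + 1046620906533602400 + 941958815880242160 + 856326196254765600 + 784965679900201800 + 724583704523263200 + 672827725628744400 + 627972543920161440 + 588724259925151350 + 554093421106024800 + 523310453266801200 + 495767797831706400 + 470979407940121080 + 448551817085829600 + 428163098127382800 + 409547311252279200 + 392482839950100900 + 376783526352096864 + 362291852261631600 + 348873635511200800 + 336413862814372200 + 324813384786290400 + 313986271960080720 + 303857682542013600 + 294362129962575675 + 285442065418255200 + 277046710553012400 + 269131090251497760 + 261655226633400600 + 254583463751416800 + 247883898915853200 + 241527901507754400 + 235489703970060540 + 229746052653717600 + 224275908542914800 + 219060189739591200 = 40975195497427839109, so H_43 = 40975195497427839109/9419588158802421600; reducing by gcd(40975195497427839109, 9419588158802421600) = 77 gives 532145396070491417/122332313750680800 ≈ 4.35000. (The PNT-adjacent estimate ln(43) + γ ≈ 4.33842 matches within O(1/n).)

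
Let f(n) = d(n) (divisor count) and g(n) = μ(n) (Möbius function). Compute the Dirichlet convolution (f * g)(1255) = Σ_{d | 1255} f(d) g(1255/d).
(d * μ)(1255) = 1

Divisors of 1255: [1, 5, 251, 1255]. For each d | 1255:
  d = 1: d(1) · μ(1255/1) = 1 · 1 = 1
  d = 5: d(5) · μ(1255/5) = 2 · -1 = -2
  d = 251: d(251) · μ(1255/251) = 2 · -1 = -2
  d = 1255: d(1255) · μ(1255/1255) = 4 · 1 = 4
Summing: (d * μ)(1255) = 1 + -2 + -2 + 4 = 1.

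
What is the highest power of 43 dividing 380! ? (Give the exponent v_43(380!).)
v_43(380!) = 8

Legendre's formula: v_p(n!) = Σ_{k ≥ 1} ⌊n / p^k⌋. For p = 43, n = 380, the terms are:
  ⌊380/43^1⌋ = ⌊380/43⌋ = 8
(the next term ⌊380/43^2⌋ = 0, terminating the sum). Summing: v_43(380!) = 8 = 8.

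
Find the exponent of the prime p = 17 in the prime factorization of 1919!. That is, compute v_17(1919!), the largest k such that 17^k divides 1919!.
v_17(1919!) = 118

Legendre's formula: v_p(n!) = Σ_{k ≥ 1} ⌊n / p^k⌋. For p = 17, n = 1919, the terms are:
  ⌊1919/17^1⌋ = ⌊1919/17⌋ = 112
  ⌊1919/17^2⌋ = ⌊1919/289⌋ = 6
(the next term ⌊1919/17^3⌋ = 0, terminating the sum). Summing: v_17(1919!) = 112 + 6 = 118.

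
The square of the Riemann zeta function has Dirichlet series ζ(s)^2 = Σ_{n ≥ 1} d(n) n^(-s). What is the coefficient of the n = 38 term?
d(38) = 4

ζ(s)^2 = (Σ 1/m^s)(Σ 1/k^s). The coefficient of 1/n^s in the product is the number of ordered pairs (m, k) with mk = n, which equals d(n). For n = 38, divisors are [1, 2, 19, 38], so d(38) = 4.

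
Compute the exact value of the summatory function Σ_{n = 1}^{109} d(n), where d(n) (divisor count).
Σ_{n ≤ 109} d(n) = 530

Compute d(n) for each 1 ≤ n ≤ 109: d(1) = 1, d(2) = 2, d(3) = 2, d(4) = 3, d(5) = 2, d(6) = 4, d(7) = 2, d(8) = 4, d(9) = 3, d(10) = 4, d(11) = 2, d(12) = 6, d(13) = 2, d(14) = 4, d(15) = 4, d(16) = 5, d(17) = 2, d(18) = 6, d(19) = 2, d(20) = 6, d(21) = 4, d(22) = 4, d(23) = 2, d(24) = 8, d(25) = 3, d(26) = 4, d(27) = 4, d(28) = 6, d(29) = 2, d(30) = 8, d(31) = 2, d(32) = 6, d(33) = 4, d(34) = 4, d(35) = 4, d(36) = 9, d(37) = 2, d(38) = 4, d(39) = 4, d(40) = 8, d(41) = 2, d(42) = 8, d(43) = 2, d(44) = 6, d(45) = 6, d(46) = 4, d(47) = 2, d(48) = 10, d(49) = 3, d(50) = 6, d(51) = 4, d(52) = 6, d(53) = 2, d(54) = 8, d(55) = 4, d(56) = 8, d(57) = 4, d(58) = 4, d(59) = 2, d(60) = 12, d(61) = 2, d(62) = 4, d(63) = 6, d(64) = 7, d(65) = 4, d(66) = 8, d(67) = 2, d(68) = 6, d(69) = 4, d(70) = 8, d(71) = 2, d(72) = 12, d(73) = 2, d(74) = 4, d(75) = 6, d(76) = 6, d(77) = 4, d(78) = 8, d(79) = 2, d(80) = 10, d(81) = 5, d(82) = 4, d(83) = 2, d(84) = 12, d(85) = 4, d(86) = 4, d(87) = 4, d(88) = 8, d(89) = 2, d(90) = 12, d(91) = 4, d(92) = 6, d(93) = 4, d(94) = 4, d(95) = 4, d(96) = 12, d(97) = 2, d(98) = 6, d(99) = 6, d(100) = 9, d(101) = 2, d(102) = 8, d(103) = 2, d(104) = 8, d(105) = 8, d(106) = 4, d(107) = 2, d(108) = 12, d(109) = 2. Summing all 109 values: 530. (Dirichlet's divisor formula: Σ_{n ≤ x} d(n) = x ln(x) + (2γ − 1) x + O(√x). For x = 109, the asymptotic estimate is ≈ 528.19.)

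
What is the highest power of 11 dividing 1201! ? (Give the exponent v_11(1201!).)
v_11(1201!) = 118

Legendre's formula: v_p(n!) = Σ_{k ≥ 1} ⌊n / p^k⌋. For p = 11, n = 1201, the terms are:
  ⌊1201/11^1⌋ = ⌊1201/11⌋ = 109
  ⌊1201/11^2⌋ = ⌊1201/121⌋ = 9
(the next term ⌊1201/11^3⌋ = 0, terminating the sum). Summing: v_11(1201!) = 109 + 9 = 118.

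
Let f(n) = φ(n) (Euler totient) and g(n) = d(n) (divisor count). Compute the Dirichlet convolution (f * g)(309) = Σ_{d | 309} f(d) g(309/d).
(φ * d)(309) = 416

Divisors of 309: [1, 3, 103, 309]. For each d | 309:
  d = 1: φ(1) · d(309/1) = 1 · 4 = 4
  d = 3: φ(3) · d(309/3) = 2 · 2 = 4
  d = 103: φ(103) · d(309/103) = 102 · 2 = 204
  d = 309: φ(309) · d(309/309) = 204 · 1 = 204
Summing: (φ * d)(309) = 4 + 4 + 204 + 204 = 416.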